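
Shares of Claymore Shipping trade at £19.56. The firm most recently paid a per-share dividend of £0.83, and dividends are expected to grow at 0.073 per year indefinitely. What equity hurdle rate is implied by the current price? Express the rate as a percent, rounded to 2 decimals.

11.85%

Rearranging the constant-growth DDM: r = D₁/P₀ + g.
D₁ = 0.83 × (1 + 0.073) = 0.8906.
r = 0.8906 / 19.56 + 0.073 = 0.04553 + 0.073 = 0.11853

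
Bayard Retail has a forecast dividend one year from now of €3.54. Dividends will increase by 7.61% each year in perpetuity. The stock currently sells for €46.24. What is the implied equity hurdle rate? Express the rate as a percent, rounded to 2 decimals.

Rearranging the constant-growth DDM: r = D₁/P₀ + g.
r = 3.5400 / 46.24 + 0.0761 = 0.07656 + 0.0761 = 0.15266

15.27%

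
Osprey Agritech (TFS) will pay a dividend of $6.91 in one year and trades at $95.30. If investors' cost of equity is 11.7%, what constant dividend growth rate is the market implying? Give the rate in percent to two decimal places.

From P₀ = D₁/(r − g), the implied growth is g = r − D₁/P₀.
g = 0.117 − 6.91/95.30 = 0.117 − 0.07251 = 0.04449

4.45%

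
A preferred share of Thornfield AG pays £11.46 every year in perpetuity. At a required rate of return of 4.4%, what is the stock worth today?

£260.45

Zero-growth DDM (perpetuity): P₀ = D/r = 11.46 / 0.044 = 260.4545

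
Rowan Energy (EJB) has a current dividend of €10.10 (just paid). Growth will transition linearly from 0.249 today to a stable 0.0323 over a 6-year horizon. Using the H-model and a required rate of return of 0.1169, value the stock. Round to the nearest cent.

€200.85

H-model: P₀ = D₀[(1+g_L) + H(g_S−g_L)]/(r−g_L), with H = 6/2 = 3.
P₀ = 10.10 × [(1+0.0323) + 3×(0.249−0.0323)] / (0.1169−0.0323)
   = 10.10 × 1.6824 / 0.0846 = 200.8539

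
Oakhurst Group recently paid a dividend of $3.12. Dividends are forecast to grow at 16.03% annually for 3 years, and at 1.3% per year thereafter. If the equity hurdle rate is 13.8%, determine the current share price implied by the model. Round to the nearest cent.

$36.53

Two-stage DDM. Project D₁…D_3 at 0.1603, terminal growth 0.013, discount at r = 0.138.
D_1 = 3.6201
D_2 = 4.2004
D_3 = 4.8738
Terminal value at t=3: TV = D_4/(r−g) = 4.9371/(0.138−0.013) = 39.4971
P₀ = 3.6201/(1+0.138)^1 + 4.2004/(1+0.138)^2 + 4.8738/(1+0.138)^3 + 39.4971/(1+0.138)^3 = 36.5319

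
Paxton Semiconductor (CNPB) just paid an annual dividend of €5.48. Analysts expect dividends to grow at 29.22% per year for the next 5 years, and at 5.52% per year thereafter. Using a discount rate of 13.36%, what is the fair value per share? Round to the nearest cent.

Two-stage DDM. Project D₁…D_5 at 0.2922, terminal growth 0.0552, discount at r = 0.1336.
D_1 = 7.0813
D_2 = 9.1504
D_3 = 11.8241
D_4 = 15.2792
D_5 = 19.7437
Terminal value at t=5: TV = D_6/(r−g) = 20.8336/(0.1336−0.0552) = 265.7345
P₀ = 7.0813/(1+0.1336)^1 + 9.1504/(1+0.1336)^2 + 11.8241/(1+0.1336)^3 + 15.2792/(1+0.1336)^4 + 19.7437/(1+0.1336)^5 + 265.7345/(1+0.1336)^5 = 183.2382

€183.24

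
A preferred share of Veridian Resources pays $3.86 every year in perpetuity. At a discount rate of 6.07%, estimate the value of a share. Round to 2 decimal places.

$63.59

Zero-growth DDM (perpetuity): P₀ = D/r = 3.86 / 0.0607 = 63.5914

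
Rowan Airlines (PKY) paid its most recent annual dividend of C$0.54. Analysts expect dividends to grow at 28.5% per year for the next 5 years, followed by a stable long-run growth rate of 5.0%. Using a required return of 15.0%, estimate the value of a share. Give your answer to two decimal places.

Two-stage DDM. Project D₁…D_5 at 0.285, terminal growth 0.05, discount at r = 0.15.
D_1 = 0.6939
D_2 = 0.8917
D_3 = 1.1458
D_4 = 1.4723
D_5 = 1.8919
Terminal value at t=5: TV = D_6/(r−g) = 1.9865/(0.15−0.05) = 19.8655
P₀ = 0.6939/(1+0.15)^1 + 0.8917/(1+0.15)^2 + 1.1458/(1+0.15)^3 + 1.4723/(1+0.15)^4 + 1.8919/(1+0.15)^5 + 19.8655/(1+0.15)^5 = 13.6901

C$13.69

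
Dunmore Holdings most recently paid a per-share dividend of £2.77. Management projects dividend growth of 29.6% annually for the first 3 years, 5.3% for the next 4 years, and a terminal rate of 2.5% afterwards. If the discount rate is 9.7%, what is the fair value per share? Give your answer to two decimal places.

Three-stage DDM. Project D₁…D_7; terminal Gordon value at t=7 with g = 0.025; discount at r = 0.097.
D_1 = 3.5899
D_2 = 4.6525
D_3 = 6.0297
D_4 = 6.3493
D_5 = 6.6858
D_6 = 7.0401
D_7 = 7.4132
TV_7 = 7.5986/(0.097−0.025) = 105.5358
P₀ = Σ Dₜ/(1+r)ᵗ + TV_7/(1+r)^7 = 83.4178

£83.42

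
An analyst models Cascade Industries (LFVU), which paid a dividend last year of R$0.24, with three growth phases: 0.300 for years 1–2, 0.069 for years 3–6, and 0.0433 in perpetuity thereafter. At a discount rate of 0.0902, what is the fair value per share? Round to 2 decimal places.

Three-stage DDM. Project D₁…D_6; terminal Gordon value at t=6 with g = 0.0433; discount at r = 0.0902.
D_1 = 0.3120
D_2 = 0.4056
D_3 = 0.4336
D_4 = 0.4635
D_5 = 0.4955
D_6 = 0.5297
TV_6 = 0.5526/(0.0902−0.0433) = 11.7827
P₀ = Σ Dₜ/(1+r)ᵗ + TV_6/(1+r)^6 = 8.9453

R$8.95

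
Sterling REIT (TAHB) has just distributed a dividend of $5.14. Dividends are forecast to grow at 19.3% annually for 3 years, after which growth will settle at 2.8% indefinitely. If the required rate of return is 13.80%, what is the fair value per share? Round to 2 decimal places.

$72.30

Two-stage DDM. Project D₁…D_3 at 0.193, terminal growth 0.028, discount at r = 0.138.
D_1 = 6.1320
D_2 = 7.3155
D_3 = 8.7274
Terminal value at t=3: TV = D_4/(r−g) = 8.9718/(0.138−0.028) = 81.5614
P₀ = 6.1320/(1+0.138)^1 + 7.3155/(1+0.138)^2 + 8.7274/(1+0.138)^3 + 81.5614/(1+0.138)^3 = 72.3015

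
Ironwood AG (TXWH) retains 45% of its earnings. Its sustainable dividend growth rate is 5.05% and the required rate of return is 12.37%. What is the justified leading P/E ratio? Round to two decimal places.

Payout ratio b = 1 − 0.45 = 0.55.
Justified leading P/E = b/(r−g) = 0.55/(0.1237−0.0505) = 7.5137

7.51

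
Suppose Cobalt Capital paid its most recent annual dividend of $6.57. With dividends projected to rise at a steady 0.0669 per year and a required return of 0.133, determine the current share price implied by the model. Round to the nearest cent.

Gordon growth model: P₀ = D₁/(r − g). D₁ = 6.57 × (1 + 0.0669) = 7.0095.
P₀ = 7.0095 / (0.133 − 0.0669) = 7.0095 / 0.0661 = 106.0444

$106.04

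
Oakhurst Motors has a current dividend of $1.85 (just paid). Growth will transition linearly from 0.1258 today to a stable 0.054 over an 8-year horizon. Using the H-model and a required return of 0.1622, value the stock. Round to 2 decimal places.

$22.93

H-model: P₀ = D₀[(1+g_L) + H(g_S−g_L)]/(r−g_L), with H = 8/2 = 4.
P₀ = 1.85 × [(1+0.054) + 4×(0.1258−0.054)] / (0.1622−0.054)
   = 1.85 × 1.3412 / 0.1082 = 22.9318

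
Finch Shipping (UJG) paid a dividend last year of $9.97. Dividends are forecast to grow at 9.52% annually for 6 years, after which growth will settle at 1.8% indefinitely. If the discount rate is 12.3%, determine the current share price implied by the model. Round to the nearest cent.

$138.01

Two-stage DDM. Project D₁…D_6 at 0.0952, terminal growth 0.018, discount at r = 0.123.
D_1 = 10.9191
D_2 = 11.9586
D_3 = 13.0971
D_4 = 14.3440
D_5 = 15.7095
D_6 = 17.2050
Terminal value at t=6: TV = D_7/(r−g) = 17.5147/(0.123−0.018) = 166.8070
P₀ = 10.9191/(1+0.123)^1 + 11.9586/(1+0.123)^2 + 13.0971/(1+0.123)^3 + 14.3440/(1+0.123)^4 + 15.7095/(1+0.123)^5 + 17.2050/(1+0.123)^6 + 166.8070/(1+0.123)^6 = 138.0097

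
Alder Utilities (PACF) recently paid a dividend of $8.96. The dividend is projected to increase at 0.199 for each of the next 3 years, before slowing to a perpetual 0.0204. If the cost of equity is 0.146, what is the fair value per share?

Two-stage DDM. Project D₁…D_3 at 0.199, terminal growth 0.0204, discount at r = 0.146.
D_1 = 10.7430
D_2 = 12.8809
D_3 = 15.4442
Terminal value at t=3: TV = D_4/(r−g) = 15.7593/(0.146−0.0204) = 125.4719
P₀ = 10.7430/(1+0.146)^1 + 12.8809/(1+0.146)^2 + 15.4442/(1+0.146)^3 + 125.4719/(1+0.146)^3 = 112.8105

$112.81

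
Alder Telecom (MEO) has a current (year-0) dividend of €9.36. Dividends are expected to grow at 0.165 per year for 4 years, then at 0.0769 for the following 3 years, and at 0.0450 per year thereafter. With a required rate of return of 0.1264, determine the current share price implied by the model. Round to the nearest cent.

€190.31

Three-stage DDM. Project D₁…D_7; terminal Gordon value at t=7 with g = 0.045; discount at r = 0.1264.
D_1 = 10.9044
D_2 = 12.7036
D_3 = 14.7997
D_4 = 17.2417
D_5 = 18.5676
D_6 = 19.9954
D_7 = 21.5331
TV_7 = 22.5020/(0.1264−0.045) = 276.4379
P₀ = Σ Dₜ/(1+r)ᵗ + TV_7/(1+r)^7 = 190.3056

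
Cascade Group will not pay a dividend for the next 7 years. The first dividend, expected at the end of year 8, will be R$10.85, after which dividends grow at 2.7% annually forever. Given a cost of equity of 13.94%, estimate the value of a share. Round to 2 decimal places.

R$38.72

Deferred-dividend DDM. At t=7 the remaining stream is a growing perpetuity with first payment D_8 = 10.85.
V_7 = D_8/(r−g) = 10.85/(0.1394−0.027) = 96.5302
P₀ = V_7/(1+r)^7 = 96.5302/(1+0.1394)^7 = 38.7195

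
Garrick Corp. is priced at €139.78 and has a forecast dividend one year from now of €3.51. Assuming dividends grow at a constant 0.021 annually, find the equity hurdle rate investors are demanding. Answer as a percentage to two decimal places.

4.61%

Rearranging the constant-growth DDM: r = D₁/P₀ + g.
r = 3.5100 / 139.78 + 0.021 = 0.02511 + 0.021 = 0.04611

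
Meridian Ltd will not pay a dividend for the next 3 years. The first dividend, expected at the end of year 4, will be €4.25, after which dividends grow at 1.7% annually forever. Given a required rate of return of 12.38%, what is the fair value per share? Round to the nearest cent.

€28.04

Deferred-dividend DDM. At t=3 the remaining stream is a growing perpetuity with first payment D_4 = 4.25.
V_3 = D_4/(r−g) = 4.25/(0.1238−0.017) = 39.7940
P₀ = V_3/(1+r)^3 = 39.7940/(1+0.1238)^3 = 28.0382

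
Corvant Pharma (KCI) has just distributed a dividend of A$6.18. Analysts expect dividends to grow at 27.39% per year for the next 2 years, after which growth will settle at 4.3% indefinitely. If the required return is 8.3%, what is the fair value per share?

A$238.78

Two-stage DDM. Project D₁…D_2 at 0.2739, terminal growth 0.043, discount at r = 0.083.
D_1 = 7.8727
D_2 = 10.0290
Terminal value at t=2: TV = D_3/(r−g) = 10.4603/(0.083−0.043) = 261.5071
P₀ = 7.8727/(1+0.083)^1 + 10.0290/(1+0.083)^2 + 261.5071/(1+0.083)^2 = 238.7799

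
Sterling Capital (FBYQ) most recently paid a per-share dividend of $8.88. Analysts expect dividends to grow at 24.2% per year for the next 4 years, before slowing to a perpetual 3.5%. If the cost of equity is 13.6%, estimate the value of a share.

$174.63

Two-stage DDM. Project D₁…D_4 at 0.242, terminal growth 0.035, discount at r = 0.136.
D_1 = 11.0290
D_2 = 13.6980
D_3 = 17.0129
D_4 = 21.1300
Terminal value at t=4: TV = D_5/(r−g) = 21.8695/(0.136−0.035) = 216.5301
P₀ = 11.0290/(1+0.136)^1 + 13.6980/(1+0.136)^2 + 17.0129/(1+0.136)^3 + 21.1300/(1+0.136)^4 + 216.5301/(1+0.136)^4 = 174.6343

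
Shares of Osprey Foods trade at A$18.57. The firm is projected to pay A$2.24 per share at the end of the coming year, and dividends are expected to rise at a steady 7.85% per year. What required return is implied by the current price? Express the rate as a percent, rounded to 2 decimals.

19.91%

Rearranging the constant-growth DDM: r = D₁/P₀ + g.
r = 2.2400 / 18.57 + 0.0785 = 0.12062 + 0.0785 = 0.19912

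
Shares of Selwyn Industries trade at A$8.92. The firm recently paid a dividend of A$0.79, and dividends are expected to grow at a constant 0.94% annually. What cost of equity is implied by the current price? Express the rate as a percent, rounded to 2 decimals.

9.88%

Rearranging the constant-growth DDM: r = D₁/P₀ + g.
D₁ = 0.79 × (1 + 0.0094) = 0.7974.
r = 0.7974 / 8.92 + 0.0094 = 0.08940 + 0.0094 = 0.09880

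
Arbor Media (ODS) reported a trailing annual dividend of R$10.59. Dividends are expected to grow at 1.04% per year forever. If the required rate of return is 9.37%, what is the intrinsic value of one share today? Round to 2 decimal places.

R$128.45

Gordon growth model: P₀ = D₁/(r − g). D₁ = 10.59 × (1 + 0.0104) = 10.7001.
P₀ = 10.7001 / (0.0937 − 0.0104) = 10.7001 / 0.0833 = 128.4530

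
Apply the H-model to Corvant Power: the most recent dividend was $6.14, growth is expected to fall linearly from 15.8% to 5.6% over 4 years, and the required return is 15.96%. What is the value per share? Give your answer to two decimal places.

$74.68

H-model: P₀ = D₀[(1+g_L) + H(g_S−g_L)]/(r−g_L), with H = 4/2 = 2.
P₀ = 6.14 × [(1+0.056) + 2×(0.158−0.056)] / (0.1596−0.056)
   = 6.14 × 1.2600 / 0.1036 = 74.6757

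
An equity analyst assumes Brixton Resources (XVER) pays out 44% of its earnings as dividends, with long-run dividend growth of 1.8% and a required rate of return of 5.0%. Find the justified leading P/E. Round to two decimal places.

Justified leading P/E = b/(r−g) = 0.44/(0.05−0.018) = 13.7500

13.75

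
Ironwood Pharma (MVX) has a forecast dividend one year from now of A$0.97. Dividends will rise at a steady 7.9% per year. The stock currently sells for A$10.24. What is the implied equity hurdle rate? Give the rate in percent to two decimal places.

Rearranging the constant-growth DDM: r = D₁/P₀ + g.
r = 0.9700 / 10.24 + 0.079 = 0.09473 + 0.079 = 0.17373

17.37%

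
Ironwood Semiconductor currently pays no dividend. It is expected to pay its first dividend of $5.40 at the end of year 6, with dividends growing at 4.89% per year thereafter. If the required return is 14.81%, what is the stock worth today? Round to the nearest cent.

$27.29

Deferred-dividend DDM. At t=5 the remaining stream is a growing perpetuity with first payment D_6 = 5.40.
V_5 = D_6/(r−g) = 5.40/(0.1481−0.0489) = 54.4355
P₀ = V_5/(1+r)^5 = 54.4355/(1+0.1481)^5 = 27.2887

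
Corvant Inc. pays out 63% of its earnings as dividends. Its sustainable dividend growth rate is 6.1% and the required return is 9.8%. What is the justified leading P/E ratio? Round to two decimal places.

17.03

Justified leading P/E = b/(r−g) = 0.63/(0.098−0.061) = 17.0270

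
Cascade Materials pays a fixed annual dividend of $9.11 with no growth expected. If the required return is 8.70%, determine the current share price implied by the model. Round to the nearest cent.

$104.71

Zero-growth DDM (perpetuity): P₀ = D/r = 9.11 / 0.087 = 104.7126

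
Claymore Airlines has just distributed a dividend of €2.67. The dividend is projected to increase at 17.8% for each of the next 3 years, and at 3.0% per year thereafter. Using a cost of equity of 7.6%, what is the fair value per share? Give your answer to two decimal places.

€88.08

Two-stage DDM. Project D₁…D_3 at 0.178, terminal growth 0.03, discount at r = 0.076.
D_1 = 3.1453
D_2 = 3.7051
D_3 = 4.3646
Terminal value at t=3: TV = D_4/(r−g) = 4.4956/(0.076−0.03) = 97.7297
P₀ = 3.1453/(1+0.076)^1 + 3.7051/(1+0.076)^2 + 4.3646/(1+0.076)^3 + 97.7297/(1+0.076)^3 = 88.0763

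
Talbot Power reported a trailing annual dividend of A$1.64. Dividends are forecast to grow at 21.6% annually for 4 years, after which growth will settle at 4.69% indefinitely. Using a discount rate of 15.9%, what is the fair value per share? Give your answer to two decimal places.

A$25.97

Two-stage DDM. Project D₁…D_4 at 0.216, terminal growth 0.0469, discount at r = 0.159.
D_1 = 1.9942
D_2 = 2.4250
D_3 = 2.9488
D_4 = 3.5857
Terminal value at t=4: TV = D_5/(r−g) = 3.7539/(0.159−0.0469) = 33.4871
P₀ = 1.9942/(1+0.159)^1 + 2.4250/(1+0.159)^2 + 2.9488/(1+0.159)^3 + 3.5857/(1+0.159)^4 + 33.4871/(1+0.159)^4 = 25.9658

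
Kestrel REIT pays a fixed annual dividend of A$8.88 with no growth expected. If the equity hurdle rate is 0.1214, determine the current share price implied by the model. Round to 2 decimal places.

A$73.15

Zero-growth DDM (perpetuity): P₀ = D/r = 8.88 / 0.1214 = 73.1466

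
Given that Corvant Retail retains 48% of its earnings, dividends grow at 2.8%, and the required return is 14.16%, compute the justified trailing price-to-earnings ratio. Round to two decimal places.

Payout ratio b = 1 − 0.48 = 0.52.
Justified trailing P/E = b(1+g)/(r−g) = 0.52×(1+0.028)/(0.1416−0.028) = 4.7056

4.71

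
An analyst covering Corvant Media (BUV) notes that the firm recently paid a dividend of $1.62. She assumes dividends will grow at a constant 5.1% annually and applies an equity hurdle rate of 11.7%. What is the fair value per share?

Gordon growth model: P₀ = D₁/(r − g). D₁ = 1.62 × (1 + 0.051) = 1.7026.
P₀ = 1.7026 / (0.117 − 0.051) = 1.7026 / 0.066 = 25.7973

$25.80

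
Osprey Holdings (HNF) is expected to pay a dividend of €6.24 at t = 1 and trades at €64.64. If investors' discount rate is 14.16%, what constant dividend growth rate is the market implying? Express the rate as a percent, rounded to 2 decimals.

4.51%

From P₀ = D₁/(r − g), the implied growth is g = r − D₁/P₀.
g = 0.1416 − 6.24/64.64 = 0.1416 − 0.09653 = 0.04507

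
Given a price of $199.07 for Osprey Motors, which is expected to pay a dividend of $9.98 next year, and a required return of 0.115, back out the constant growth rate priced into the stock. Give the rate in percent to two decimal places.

6.49%

From P₀ = D₁/(r − g), the implied growth is g = r − D₁/P₀.
g = 0.115 − 9.98/199.07 = 0.115 − 0.05013 = 0.06487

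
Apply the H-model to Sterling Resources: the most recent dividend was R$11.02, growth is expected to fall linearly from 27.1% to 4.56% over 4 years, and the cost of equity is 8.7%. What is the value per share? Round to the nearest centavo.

H-model: P₀ = D₀[(1+g_L) + H(g_S−g_L)]/(r−g_L), with H = 4/2 = 2.
P₀ = 11.02 × [(1+0.0456) + 2×(0.271−0.0456)] / (0.087−0.0456)
   = 11.02 × 1.4964 / 0.0414 = 398.3171

R$398.32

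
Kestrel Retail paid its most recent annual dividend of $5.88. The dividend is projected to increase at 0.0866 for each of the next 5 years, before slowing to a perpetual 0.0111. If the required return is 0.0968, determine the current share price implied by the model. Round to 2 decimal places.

Two-stage DDM. Project D₁…D_5 at 0.0866, terminal growth 0.0111, discount at r = 0.0968.
D_1 = 6.3892
D_2 = 6.9425
D_3 = 7.5437
D_4 = 8.1970
D_5 = 8.9069
Terminal value at t=5: TV = D_6/(r−g) = 9.0058/(0.0968−0.0111) = 105.0846
P₀ = 6.3892/(1+0.0968)^1 + 6.9425/(1+0.0968)^2 + 7.5437/(1+0.0968)^3 + 8.1970/(1+0.0968)^4 + 8.9069/(1+0.0968)^5 + 105.0846/(1+0.0968)^5 = 94.7966

$94.80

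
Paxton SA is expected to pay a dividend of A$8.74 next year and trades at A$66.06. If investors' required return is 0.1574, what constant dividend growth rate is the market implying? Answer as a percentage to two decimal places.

2.51%

From P₀ = D₁/(r − g), the implied growth is g = r − D₁/P₀.
g = 0.1574 − 8.74/66.06 = 0.1574 − 0.13230 = 0.02510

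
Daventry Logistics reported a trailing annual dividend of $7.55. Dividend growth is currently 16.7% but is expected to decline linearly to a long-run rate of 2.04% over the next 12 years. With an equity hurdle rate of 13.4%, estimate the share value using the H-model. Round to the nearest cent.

$126.28

H-model: P₀ = D₀[(1+g_L) + H(g_S−g_L)]/(r−g_L), with H = 12/2 = 6.
P₀ = 7.55 × [(1+0.0204) + 6×(0.167−0.0204)] / (0.134−0.0204)
   = 7.55 × 1.9000 / 0.1136 = 126.2764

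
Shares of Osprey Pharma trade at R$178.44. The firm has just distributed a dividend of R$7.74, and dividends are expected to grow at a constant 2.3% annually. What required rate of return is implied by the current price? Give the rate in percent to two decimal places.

Rearranging the constant-growth DDM: r = D₁/P₀ + g.
D₁ = 7.74 × (1 + 0.023) = 7.9180.
r = 7.9180 / 178.44 + 0.023 = 0.04437 + 0.023 = 0.06737

6.74%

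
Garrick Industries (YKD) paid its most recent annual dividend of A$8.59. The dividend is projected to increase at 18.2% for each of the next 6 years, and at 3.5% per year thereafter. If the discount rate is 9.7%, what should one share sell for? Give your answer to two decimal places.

Two-stage DDM. Project D₁…D_6 at 0.182, terminal growth 0.035, discount at r = 0.097.
D_1 = 10.1534
D_2 = 12.0013
D_3 = 14.1855
D_4 = 16.7673
D_5 = 19.8189
D_6 = 23.4260
Terminal value at t=6: TV = D_7/(r−g) = 24.2459/(0.097−0.035) = 391.0630
P₀ = 10.1534/(1+0.097)^1 + 12.0013/(1+0.097)^2 + 14.1855/(1+0.097)^3 + 16.7673/(1+0.097)^4 + 19.8189/(1+0.097)^5 + 23.4260/(1+0.097)^6 + 391.0630/(1+0.097)^6 = 291.8607

A$291.86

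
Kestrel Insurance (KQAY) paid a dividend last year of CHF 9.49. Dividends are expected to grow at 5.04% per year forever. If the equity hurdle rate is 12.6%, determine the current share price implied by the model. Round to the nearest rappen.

Gordon growth model: P₀ = D₁/(r − g). D₁ = 9.49 × (1 + 0.0504) = 9.9683.
P₀ = 9.9683 / (0.126 − 0.0504) = 9.9683 / 0.0756 = 131.8558

CHF 131.86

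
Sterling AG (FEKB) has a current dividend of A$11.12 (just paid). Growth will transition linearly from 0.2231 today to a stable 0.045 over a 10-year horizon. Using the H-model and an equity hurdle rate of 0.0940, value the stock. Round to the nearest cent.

H-model: P₀ = D₀[(1+g_L) + H(g_S−g_L)]/(r−g_L), with H = 10/2 = 5.
P₀ = 11.12 × [(1+0.045) + 5×(0.2231−0.045)] / (0.094−0.045)
   = 11.12 × 1.9355 / 0.049 = 439.2400

A$439.24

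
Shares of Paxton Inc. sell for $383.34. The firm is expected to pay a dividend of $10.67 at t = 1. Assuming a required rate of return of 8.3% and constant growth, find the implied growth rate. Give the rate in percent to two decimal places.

From P₀ = D₁/(r − g), the implied growth is g = r − D₁/P₀.
g = 0.083 − 10.67/383.34 = 0.083 − 0.02783 = 0.05517

5.52%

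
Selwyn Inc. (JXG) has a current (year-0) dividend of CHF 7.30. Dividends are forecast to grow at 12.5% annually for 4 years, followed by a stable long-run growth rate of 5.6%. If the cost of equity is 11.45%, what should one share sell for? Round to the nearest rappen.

CHF 166.71

Two-stage DDM. Project D₁…D_4 at 0.125, terminal growth 0.056, discount at r = 0.1145.
D_1 = 8.2125
D_2 = 9.2391
D_3 = 10.3939
D_4 = 11.6932
Terminal value at t=4: TV = D_5/(r−g) = 12.3480/(0.1145−0.056) = 211.0770
P₀ = 8.2125/(1+0.1145)^1 + 9.2391/(1+0.1145)^2 + 10.3939/(1+0.1145)^3 + 11.6932/(1+0.1145)^4 + 211.0770/(1+0.1145)^4 = 166.7052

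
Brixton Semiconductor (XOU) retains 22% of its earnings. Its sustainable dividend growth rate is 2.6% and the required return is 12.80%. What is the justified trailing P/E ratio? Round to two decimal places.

7.85

Payout ratio b = 1 − 0.22 = 0.78.
Justified trailing P/E = b(1+g)/(r−g) = 0.78×(1+0.026)/(0.128−0.026) = 7.8459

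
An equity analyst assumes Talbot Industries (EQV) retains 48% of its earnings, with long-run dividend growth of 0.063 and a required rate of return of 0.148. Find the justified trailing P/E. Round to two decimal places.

6.50

Payout ratio b = 1 − 0.48 = 0.52.
Justified trailing P/E = b(1+g)/(r−g) = 0.52×(1+0.063)/(0.148−0.063) = 6.5031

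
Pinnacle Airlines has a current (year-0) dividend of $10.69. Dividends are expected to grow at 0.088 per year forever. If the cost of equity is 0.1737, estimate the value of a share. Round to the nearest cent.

$135.71

Gordon growth model: P₀ = D₁/(r − g). D₁ = 10.69 × (1 + 0.088) = 11.6307.
P₀ = 11.6307 / (0.1737 − 0.088) = 11.6307 / 0.0857 = 135.7144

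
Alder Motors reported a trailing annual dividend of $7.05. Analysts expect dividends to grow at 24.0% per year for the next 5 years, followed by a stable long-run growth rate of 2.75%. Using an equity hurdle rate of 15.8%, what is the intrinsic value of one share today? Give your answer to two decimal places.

$121.63

Two-stage DDM. Project D₁…D_5 at 0.24, terminal growth 0.0275, discount at r = 0.158.
D_1 = 8.7420
D_2 = 10.8401
D_3 = 13.4417
D_4 = 16.6677
D_5 = 20.6680
Terminal value at t=5: TV = D_6/(r−g) = 21.2363/(0.158−0.0275) = 162.7305
P₀ = 8.7420/(1+0.158)^1 + 10.8401/(1+0.158)^2 + 13.4417/(1+0.158)^3 + 16.6677/(1+0.158)^4 + 20.6680/(1+0.158)^5 + 162.7305/(1+0.158)^5 = 121.6335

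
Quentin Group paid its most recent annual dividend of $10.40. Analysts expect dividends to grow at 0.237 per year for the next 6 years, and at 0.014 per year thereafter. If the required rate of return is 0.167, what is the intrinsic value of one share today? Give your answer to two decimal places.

Two-stage DDM. Project D₁…D_6 at 0.237, terminal growth 0.014, discount at r = 0.167.
D_1 = 12.8648
D_2 = 15.9138
D_3 = 19.6853
D_4 = 24.3507
D_5 = 30.1219
D_6 = 37.2607
Terminal value at t=6: TV = D_7/(r−g) = 37.7824/(0.167−0.014) = 246.9438
P₀ = 12.8648/(1+0.167)^1 + 15.9138/(1+0.167)^2 + 19.6853/(1+0.167)^3 + 24.3507/(1+0.167)^4 + 30.1219/(1+0.167)^5 + 37.2607/(1+0.167)^6 + 246.9438/(1+0.167)^6 = 174.6540

$174.65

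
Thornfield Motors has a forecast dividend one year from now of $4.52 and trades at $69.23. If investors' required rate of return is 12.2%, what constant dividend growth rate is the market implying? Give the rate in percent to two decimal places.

From P₀ = D₁/(r − g), the implied growth is g = r − D₁/P₀.
g = 0.122 − 4.52/69.23 = 0.122 − 0.06529 = 0.05671

5.67%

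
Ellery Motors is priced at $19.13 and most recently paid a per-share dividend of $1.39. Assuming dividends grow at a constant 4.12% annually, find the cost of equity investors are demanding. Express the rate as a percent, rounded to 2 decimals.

Rearranging the constant-growth DDM: r = D₁/P₀ + g.
D₁ = 1.39 × (1 + 0.0412) = 1.4473.
r = 1.4473 / 19.13 + 0.0412 = 0.07565 + 0.0412 = 0.11685

11.69%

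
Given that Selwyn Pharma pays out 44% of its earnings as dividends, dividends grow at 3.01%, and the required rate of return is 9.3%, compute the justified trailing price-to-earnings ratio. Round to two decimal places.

7.21

Justified trailing P/E = b(1+g)/(r−g) = 0.44×(1+0.0301)/(0.093−0.0301) = 7.2058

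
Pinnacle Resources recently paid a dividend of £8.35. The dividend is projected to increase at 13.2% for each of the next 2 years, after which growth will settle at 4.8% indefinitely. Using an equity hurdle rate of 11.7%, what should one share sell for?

£147.29

Two-stage DDM. Project D₁…D_2 at 0.132, terminal growth 0.048, discount at r = 0.117.
D_1 = 9.4522
D_2 = 10.6999
Terminal value at t=2: TV = D_3/(r−g) = 11.2135/(0.117−0.048) = 162.5143
P₀ = 9.4522/(1+0.117)^1 + 10.6999/(1+0.117)^2 + 162.5143/(1+0.117)^2 = 147.2901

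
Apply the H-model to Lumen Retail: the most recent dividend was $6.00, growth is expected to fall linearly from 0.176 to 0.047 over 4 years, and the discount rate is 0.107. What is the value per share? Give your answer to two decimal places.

H-model: P₀ = D₀[(1+g_L) + H(g_S−g_L)]/(r−g_L), with H = 4/2 = 2.
P₀ = 6.00 × [(1+0.047) + 2×(0.176−0.047)] / (0.107−0.047)
   = 6.00 × 1.3050 / 0.06 = 130.5000

$130.50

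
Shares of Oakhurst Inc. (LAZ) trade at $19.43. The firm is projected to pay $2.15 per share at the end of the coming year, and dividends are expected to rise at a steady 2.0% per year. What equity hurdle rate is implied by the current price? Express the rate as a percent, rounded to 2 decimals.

Rearranging the constant-growth DDM: r = D₁/P₀ + g.
r = 2.1500 / 19.43 + 0.02 = 0.11065 + 0.02 = 0.13065

13.07%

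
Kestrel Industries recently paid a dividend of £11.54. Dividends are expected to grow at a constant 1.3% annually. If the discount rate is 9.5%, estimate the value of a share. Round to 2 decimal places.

Gordon growth model: P₀ = D₁/(r − g). D₁ = 11.54 × (1 + 0.013) = 11.6900.
P₀ = 11.6900 / (0.095 − 0.013) = 11.6900 / 0.082 = 142.5612

£142.56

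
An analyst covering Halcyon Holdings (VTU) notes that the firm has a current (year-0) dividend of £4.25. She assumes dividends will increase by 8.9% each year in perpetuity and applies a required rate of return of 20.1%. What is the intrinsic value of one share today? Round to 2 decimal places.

£41.32

Gordon growth model: P₀ = D₁/(r − g). D₁ = 4.25 × (1 + 0.089) = 4.6282.
P₀ = 4.6282 / (0.201 − 0.089) = 4.6282 / 0.112 = 41.3237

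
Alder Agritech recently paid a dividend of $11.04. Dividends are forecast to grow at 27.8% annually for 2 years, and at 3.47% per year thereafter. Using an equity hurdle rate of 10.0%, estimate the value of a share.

$263.86

Two-stage DDM. Project D₁…D_2 at 0.278, terminal growth 0.0347, discount at r = 0.1.
D_1 = 14.1091
D_2 = 18.0315
Terminal value at t=2: TV = D_3/(r−g) = 18.6571/(0.1−0.0347) = 285.7143
P₀ = 14.1091/(1+0.1)^1 + 18.0315/(1+0.1)^2 + 285.7143/(1+0.1)^2 = 263.8561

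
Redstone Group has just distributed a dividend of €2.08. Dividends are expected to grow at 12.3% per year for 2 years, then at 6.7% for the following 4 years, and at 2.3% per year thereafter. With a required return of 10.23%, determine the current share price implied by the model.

€36.69

Three-stage DDM. Project D₁…D_6; terminal Gordon value at t=6 with g = 0.023; discount at r = 0.1023.
D_1 = 2.3358
D_2 = 2.6231
D_3 = 2.7989
D_4 = 2.9864
D_5 = 3.1865
D_6 = 3.4000
TV_6 = 3.4782/(0.1023−0.023) = 43.8614
P₀ = Σ Dₜ/(1+r)ᵗ + TV_6/(1+r)^6 = 36.6941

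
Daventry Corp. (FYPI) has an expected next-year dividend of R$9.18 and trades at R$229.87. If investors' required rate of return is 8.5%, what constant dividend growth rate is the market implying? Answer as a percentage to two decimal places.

From P₀ = D₁/(r − g), the implied growth is g = r − D₁/P₀.
g = 0.085 − 9.18/229.87 = 0.085 − 0.03994 = 0.04506

4.51%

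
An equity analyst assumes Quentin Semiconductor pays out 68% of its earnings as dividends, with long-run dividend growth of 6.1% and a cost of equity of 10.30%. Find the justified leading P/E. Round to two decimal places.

Justified leading P/E = b/(r−g) = 0.68/(0.103−0.061) = 16.1905

16.19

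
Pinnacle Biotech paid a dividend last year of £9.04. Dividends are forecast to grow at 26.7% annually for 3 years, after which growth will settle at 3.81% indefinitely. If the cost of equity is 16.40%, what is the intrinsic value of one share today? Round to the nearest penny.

£128.34

Two-stage DDM. Project D₁…D_3 at 0.267, terminal growth 0.0381, discount at r = 0.164.
D_1 = 11.4537
D_2 = 14.5118
D_3 = 18.3865
Terminal value at t=3: TV = D_4/(r−g) = 19.0870/(0.164−0.0381) = 151.6044
P₀ = 11.4537/(1+0.164)^1 + 14.5118/(1+0.164)^2 + 18.3865/(1+0.164)^3 + 151.6044/(1+0.164)^3 = 128.3376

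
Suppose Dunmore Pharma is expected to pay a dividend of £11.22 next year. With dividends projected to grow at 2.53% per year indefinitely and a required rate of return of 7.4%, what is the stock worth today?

Gordon growth model: P₀ = D₁/(r − g), with D₁ = 11.22 given directly.
P₀ = 11.2200 / (0.074 − 0.0253) = 11.2200 / 0.0487 = 230.3901

£230.39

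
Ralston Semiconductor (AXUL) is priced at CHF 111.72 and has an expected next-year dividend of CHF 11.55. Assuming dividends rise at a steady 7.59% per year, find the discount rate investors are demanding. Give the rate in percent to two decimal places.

17.93%

Rearranging the constant-growth DDM: r = D₁/P₀ + g.
r = 11.5500 / 111.72 + 0.0759 = 0.10338 + 0.0759 = 0.17928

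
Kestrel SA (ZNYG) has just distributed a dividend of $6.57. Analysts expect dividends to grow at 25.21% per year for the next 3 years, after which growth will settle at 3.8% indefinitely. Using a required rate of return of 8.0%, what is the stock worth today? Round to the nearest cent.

Two-stage DDM. Project D₁…D_3 at 0.2521, terminal growth 0.038, discount at r = 0.08.
D_1 = 8.2263
D_2 = 10.3001
D_3 = 12.8968
Terminal value at t=3: TV = D_4/(r−g) = 13.3869/(0.08−0.038) = 318.7355
P₀ = 8.2263/(1+0.08)^1 + 10.3001/(1+0.08)^2 + 12.8968/(1+0.08)^3 + 318.7355/(1+0.08)^3 = 279.7081

$279.71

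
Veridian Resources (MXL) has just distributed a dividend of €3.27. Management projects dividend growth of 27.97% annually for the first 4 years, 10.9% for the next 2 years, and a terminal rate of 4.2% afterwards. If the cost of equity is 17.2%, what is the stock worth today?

€58.29

Three-stage DDM. Project D₁…D_6; terminal Gordon value at t=6 with g = 0.042; discount at r = 0.172.
D_1 = 4.1846
D_2 = 5.3551
D_3 = 6.8529
D_4 = 8.7696
D_5 = 9.7255
D_6 = 10.7856
TV_6 = 11.2386/(0.172−0.042) = 86.4506
P₀ = Σ Dₜ/(1+r)ᵗ + TV_6/(1+r)^6 = 58.2921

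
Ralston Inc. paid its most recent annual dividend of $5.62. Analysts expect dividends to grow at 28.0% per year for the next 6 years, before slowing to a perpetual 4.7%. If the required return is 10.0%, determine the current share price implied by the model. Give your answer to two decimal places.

Two-stage DDM. Project D₁…D_6 at 0.28, terminal growth 0.047, discount at r = 0.1.
D_1 = 7.1936
D_2 = 9.2078
D_3 = 11.7860
D_4 = 15.0861
D_5 = 19.3102
D_6 = 24.7170
Terminal value at t=6: TV = D_7/(r−g) = 25.8787/(0.1−0.047) = 488.2778
P₀ = 7.1936/(1+0.1)^1 + 9.2078/(1+0.1)^2 + 11.7860/(1+0.1)^3 + 15.0861/(1+0.1)^4 + 19.3102/(1+0.1)^5 + 24.7170/(1+0.1)^6 + 488.2778/(1+0.1)^6 = 334.8707

$334.87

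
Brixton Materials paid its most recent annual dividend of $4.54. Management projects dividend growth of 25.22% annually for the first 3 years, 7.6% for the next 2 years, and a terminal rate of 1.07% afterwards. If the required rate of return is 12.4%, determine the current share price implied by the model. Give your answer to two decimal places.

$80.05

Three-stage DDM. Project D₁…D_5; terminal Gordon value at t=5 with g = 0.0107; discount at r = 0.124.
D_1 = 5.6850
D_2 = 7.1187
D_3 = 8.9141
D_4 = 9.5916
D_5 = 10.3205
TV_5 = 10.4309/(0.124−0.0107) = 92.0648
P₀ = Σ Dₜ/(1+r)ᵗ + TV_5/(1+r)^5 = 80.0490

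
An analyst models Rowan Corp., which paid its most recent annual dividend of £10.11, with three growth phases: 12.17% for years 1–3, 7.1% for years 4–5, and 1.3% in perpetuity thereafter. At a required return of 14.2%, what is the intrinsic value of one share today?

£112.84

Three-stage DDM. Project D₁…D_5; terminal Gordon value at t=5 with g = 0.013; discount at r = 0.142.
D_1 = 11.3404
D_2 = 12.7205
D_3 = 14.2686
D_4 = 15.2817
D_5 = 16.3667
TV_5 = 16.5794/(0.142−0.013) = 128.5227
P₀ = Σ Dₜ/(1+r)ᵗ + TV_5/(1+r)^5 = 112.8436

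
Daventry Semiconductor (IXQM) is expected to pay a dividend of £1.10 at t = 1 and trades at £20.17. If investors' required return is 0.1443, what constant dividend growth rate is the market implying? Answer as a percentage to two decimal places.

8.98%

From P₀ = D₁/(r − g), the implied growth is g = r − D₁/P₀.
g = 0.1443 − 1.10/20.17 = 0.1443 − 0.05454 = 0.08976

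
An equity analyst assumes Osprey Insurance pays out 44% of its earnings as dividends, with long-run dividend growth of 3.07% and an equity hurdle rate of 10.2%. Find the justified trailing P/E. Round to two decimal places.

6.36

Justified trailing P/E = b(1+g)/(r−g) = 0.44×(1+0.0307)/(0.102−0.0307) = 6.3606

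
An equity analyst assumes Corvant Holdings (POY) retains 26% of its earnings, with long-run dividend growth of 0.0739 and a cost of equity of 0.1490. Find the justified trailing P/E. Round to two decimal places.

10.58

Payout ratio b = 1 − 0.26 = 0.74.
Justified trailing P/E = b(1+g)/(r−g) = 0.74×(1+0.0739)/(0.149−0.0739) = 10.5817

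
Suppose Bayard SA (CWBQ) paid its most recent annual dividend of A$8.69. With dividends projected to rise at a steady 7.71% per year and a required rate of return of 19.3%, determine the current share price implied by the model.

Gordon growth model: P₀ = D₁/(r − g). D₁ = 8.69 × (1 + 0.0771) = 9.3600.
P₀ = 9.3600 / (0.193 − 0.0771) = 9.3600 / 0.1159 = 80.7593

A$80.76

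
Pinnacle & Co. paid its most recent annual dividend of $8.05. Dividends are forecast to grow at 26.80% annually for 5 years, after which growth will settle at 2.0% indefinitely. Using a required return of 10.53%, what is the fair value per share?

$253.19

Two-stage DDM. Project D₁…D_5 at 0.268, terminal growth 0.02, discount at r = 0.1053.
D_1 = 10.2074
D_2 = 12.9430
D_3 = 16.4117
D_4 = 20.8100
D_5 = 26.3871
Terminal value at t=5: TV = D_6/(r−g) = 26.9149/(0.1053−0.02) = 315.5319
P₀ = 10.2074/(1+0.1053)^1 + 12.9430/(1+0.1053)^2 + 16.4117/(1+0.1053)^3 + 20.8100/(1+0.1053)^4 + 26.3871/(1+0.1053)^5 + 315.5319/(1+0.1053)^5 = 253.1893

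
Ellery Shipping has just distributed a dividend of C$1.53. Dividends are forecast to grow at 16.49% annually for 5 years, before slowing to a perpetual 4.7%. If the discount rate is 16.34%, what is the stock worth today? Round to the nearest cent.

C$21.53

Two-stage DDM. Project D₁…D_5 at 0.1649, terminal growth 0.047, discount at r = 0.1634.
D_1 = 1.7823
D_2 = 2.0762
D_3 = 2.4186
D_4 = 2.8174
D_5 = 3.2820
Terminal value at t=5: TV = D_6/(r−g) = 3.4362/(0.1634−0.047) = 29.5208
P₀ = 1.7823/(1+0.1634)^1 + 2.0762/(1+0.1634)^2 + 2.4186/(1+0.1634)^3 + 2.8174/(1+0.1634)^4 + 3.2820/(1+0.1634)^5 + 29.5208/(1+0.1634)^5 = 21.5307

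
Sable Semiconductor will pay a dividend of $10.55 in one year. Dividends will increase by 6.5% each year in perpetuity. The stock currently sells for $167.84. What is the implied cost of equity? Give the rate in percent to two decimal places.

12.79%

Rearranging the constant-growth DDM: r = D₁/P₀ + g.
r = 10.5500 / 167.84 + 0.065 = 0.06286 + 0.065 = 0.12786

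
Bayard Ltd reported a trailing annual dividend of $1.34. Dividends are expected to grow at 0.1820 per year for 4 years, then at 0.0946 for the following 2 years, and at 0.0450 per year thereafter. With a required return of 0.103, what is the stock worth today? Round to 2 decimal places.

Three-stage DDM. Project D₁…D_6; terminal Gordon value at t=6 with g = 0.045; discount at r = 0.103.
D_1 = 1.5839
D_2 = 1.8721
D_3 = 2.2129
D_4 = 2.6156
D_5 = 2.8631
D_6 = 3.1339
TV_6 = 3.2749/(0.103−0.045) = 56.4643
P₀ = Σ Dₜ/(1+r)ᵗ + TV_6/(1+r)^6 = 41.2410

$41.24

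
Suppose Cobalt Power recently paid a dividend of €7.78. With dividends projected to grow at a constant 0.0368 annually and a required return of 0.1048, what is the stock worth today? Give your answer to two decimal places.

€118.62

Gordon growth model: P₀ = D₁/(r − g). D₁ = 7.78 × (1 + 0.0368) = 8.0663.
P₀ = 8.0663 / (0.1048 − 0.0368) = 8.0663 / 0.068 = 118.6221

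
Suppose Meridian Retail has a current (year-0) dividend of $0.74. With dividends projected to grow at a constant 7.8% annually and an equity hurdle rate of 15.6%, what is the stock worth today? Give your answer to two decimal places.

Gordon growth model: P₀ = D₁/(r − g). D₁ = 0.74 × (1 + 0.078) = 0.7977.
P₀ = 0.7977 / (0.156 − 0.078) = 0.7977 / 0.078 = 10.2272

$10.23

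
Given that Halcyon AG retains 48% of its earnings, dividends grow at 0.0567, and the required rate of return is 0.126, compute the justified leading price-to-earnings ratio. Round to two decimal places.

Payout ratio b = 1 − 0.48 = 0.52.
Justified leading P/E = b/(r−g) = 0.52/(0.126−0.0567) = 7.5036

7.50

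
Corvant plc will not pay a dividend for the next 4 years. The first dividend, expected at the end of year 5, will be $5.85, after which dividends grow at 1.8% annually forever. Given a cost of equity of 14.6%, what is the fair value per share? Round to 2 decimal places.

$26.50

Deferred-dividend DDM. At t=4 the remaining stream is a growing perpetuity with first payment D_5 = 5.85.
V_4 = D_5/(r−g) = 5.85/(0.146−0.018) = 45.7031
P₀ = V_4/(1+r)^4 = 45.7031/(1+0.146)^4 = 26.4977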